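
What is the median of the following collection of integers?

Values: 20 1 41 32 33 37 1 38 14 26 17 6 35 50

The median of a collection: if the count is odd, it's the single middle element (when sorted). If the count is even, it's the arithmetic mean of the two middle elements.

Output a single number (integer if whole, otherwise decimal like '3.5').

Step 1: insert 20 -> lo=[20] (size 1, max 20) hi=[] (size 0) -> median=20
Step 2: insert 1 -> lo=[1] (size 1, max 1) hi=[20] (size 1, min 20) -> median=10.5
Step 3: insert 41 -> lo=[1, 20] (size 2, max 20) hi=[41] (size 1, min 41) -> median=20
Step 4: insert 32 -> lo=[1, 20] (size 2, max 20) hi=[32, 41] (size 2, min 32) -> median=26
Step 5: insert 33 -> lo=[1, 20, 32] (size 3, max 32) hi=[33, 41] (size 2, min 33) -> median=32
Step 6: insert 37 -> lo=[1, 20, 32] (size 3, max 32) hi=[33, 37, 41] (size 3, min 33) -> median=32.5
Step 7: insert 1 -> lo=[1, 1, 20, 32] (size 4, max 32) hi=[33, 37, 41] (size 3, min 33) -> median=32
Step 8: insert 38 -> lo=[1, 1, 20, 32] (size 4, max 32) hi=[33, 37, 38, 41] (size 4, min 33) -> median=32.5
Step 9: insert 14 -> lo=[1, 1, 14, 20, 32] (size 5, max 32) hi=[33, 37, 38, 41] (size 4, min 33) -> median=32
Step 10: insert 26 -> lo=[1, 1, 14, 20, 26] (size 5, max 26) hi=[32, 33, 37, 38, 41] (size 5, min 32) -> median=29
Step 11: insert 17 -> lo=[1, 1, 14, 17, 20, 26] (size 6, max 26) hi=[32, 33, 37, 38, 41] (size 5, min 32) -> median=26
Step 12: insert 6 -> lo=[1, 1, 6, 14, 17, 20] (size 6, max 20) hi=[26, 32, 33, 37, 38, 41] (size 6, min 26) -> median=23
Step 13: insert 35 -> lo=[1, 1, 6, 14, 17, 20, 26] (size 7, max 26) hi=[32, 33, 35, 37, 38, 41] (size 6, min 32) -> median=26
Step 14: insert 50 -> lo=[1, 1, 6, 14, 17, 20, 26] (size 7, max 26) hi=[32, 33, 35, 37, 38, 41, 50] (size 7, min 32) -> median=29

Answer: 29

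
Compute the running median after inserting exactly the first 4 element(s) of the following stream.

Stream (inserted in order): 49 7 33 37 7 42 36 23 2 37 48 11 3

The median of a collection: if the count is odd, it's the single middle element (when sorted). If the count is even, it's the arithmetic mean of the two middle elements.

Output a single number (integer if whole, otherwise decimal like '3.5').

Step 1: insert 49 -> lo=[49] (size 1, max 49) hi=[] (size 0) -> median=49
Step 2: insert 7 -> lo=[7] (size 1, max 7) hi=[49] (size 1, min 49) -> median=28
Step 3: insert 33 -> lo=[7, 33] (size 2, max 33) hi=[49] (size 1, min 49) -> median=33
Step 4: insert 37 -> lo=[7, 33] (size 2, max 33) hi=[37, 49] (size 2, min 37) -> median=35

Answer: 35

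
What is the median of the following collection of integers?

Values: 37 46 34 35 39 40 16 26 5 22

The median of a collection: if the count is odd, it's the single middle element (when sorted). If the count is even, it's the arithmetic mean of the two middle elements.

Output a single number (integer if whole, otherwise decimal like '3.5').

Answer: 34.5

Derivation:
Step 1: insert 37 -> lo=[37] (size 1, max 37) hi=[] (size 0) -> median=37
Step 2: insert 46 -> lo=[37] (size 1, max 37) hi=[46] (size 1, min 46) -> median=41.5
Step 3: insert 34 -> lo=[34, 37] (size 2, max 37) hi=[46] (size 1, min 46) -> median=37
Step 4: insert 35 -> lo=[34, 35] (size 2, max 35) hi=[37, 46] (size 2, min 37) -> median=36
Step 5: insert 39 -> lo=[34, 35, 37] (size 3, max 37) hi=[39, 46] (size 2, min 39) -> median=37
Step 6: insert 40 -> lo=[34, 35, 37] (size 3, max 37) hi=[39, 40, 46] (size 3, min 39) -> median=38
Step 7: insert 16 -> lo=[16, 34, 35, 37] (size 4, max 37) hi=[39, 40, 46] (size 3, min 39) -> median=37
Step 8: insert 26 -> lo=[16, 26, 34, 35] (size 4, max 35) hi=[37, 39, 40, 46] (size 4, min 37) -> median=36
Step 9: insert 5 -> lo=[5, 16, 26, 34, 35] (size 5, max 35) hi=[37, 39, 40, 46] (size 4, min 37) -> median=35
Step 10: insert 22 -> lo=[5, 16, 22, 26, 34] (size 5, max 34) hi=[35, 37, 39, 40, 46] (size 5, min 35) -> median=34.5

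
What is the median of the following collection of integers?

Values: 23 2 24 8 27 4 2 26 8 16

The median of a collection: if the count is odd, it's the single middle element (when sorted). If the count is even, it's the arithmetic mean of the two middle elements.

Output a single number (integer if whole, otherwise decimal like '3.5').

Step 1: insert 23 -> lo=[23] (size 1, max 23) hi=[] (size 0) -> median=23
Step 2: insert 2 -> lo=[2] (size 1, max 2) hi=[23] (size 1, min 23) -> median=12.5
Step 3: insert 24 -> lo=[2, 23] (size 2, max 23) hi=[24] (size 1, min 24) -> median=23
Step 4: insert 8 -> lo=[2, 8] (size 2, max 8) hi=[23, 24] (size 2, min 23) -> median=15.5
Step 5: insert 27 -> lo=[2, 8, 23] (size 3, max 23) hi=[24, 27] (size 2, min 24) -> median=23
Step 6: insert 4 -> lo=[2, 4, 8] (size 3, max 8) hi=[23, 24, 27] (size 3, min 23) -> median=15.5
Step 7: insert 2 -> lo=[2, 2, 4, 8] (size 4, max 8) hi=[23, 24, 27] (size 3, min 23) -> median=8
Step 8: insert 26 -> lo=[2, 2, 4, 8] (size 4, max 8) hi=[23, 24, 26, 27] (size 4, min 23) -> median=15.5
Step 9: insert 8 -> lo=[2, 2, 4, 8, 8] (size 5, max 8) hi=[23, 24, 26, 27] (size 4, min 23) -> median=8
Step 10: insert 16 -> lo=[2, 2, 4, 8, 8] (size 5, max 8) hi=[16, 23, 24, 26, 27] (size 5, min 16) -> median=12

Answer: 12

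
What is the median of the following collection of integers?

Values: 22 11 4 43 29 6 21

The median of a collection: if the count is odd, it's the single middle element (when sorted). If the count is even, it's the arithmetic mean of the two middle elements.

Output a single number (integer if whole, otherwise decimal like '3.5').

Step 1: insert 22 -> lo=[22] (size 1, max 22) hi=[] (size 0) -> median=22
Step 2: insert 11 -> lo=[11] (size 1, max 11) hi=[22] (size 1, min 22) -> median=16.5
Step 3: insert 4 -> lo=[4, 11] (size 2, max 11) hi=[22] (size 1, min 22) -> median=11
Step 4: insert 43 -> lo=[4, 11] (size 2, max 11) hi=[22, 43] (size 2, min 22) -> median=16.5
Step 5: insert 29 -> lo=[4, 11, 22] (size 3, max 22) hi=[29, 43] (size 2, min 29) -> median=22
Step 6: insert 6 -> lo=[4, 6, 11] (size 3, max 11) hi=[22, 29, 43] (size 3, min 22) -> median=16.5
Step 7: insert 21 -> lo=[4, 6, 11, 21] (size 4, max 21) hi=[22, 29, 43] (size 3, min 22) -> median=21

Answer: 21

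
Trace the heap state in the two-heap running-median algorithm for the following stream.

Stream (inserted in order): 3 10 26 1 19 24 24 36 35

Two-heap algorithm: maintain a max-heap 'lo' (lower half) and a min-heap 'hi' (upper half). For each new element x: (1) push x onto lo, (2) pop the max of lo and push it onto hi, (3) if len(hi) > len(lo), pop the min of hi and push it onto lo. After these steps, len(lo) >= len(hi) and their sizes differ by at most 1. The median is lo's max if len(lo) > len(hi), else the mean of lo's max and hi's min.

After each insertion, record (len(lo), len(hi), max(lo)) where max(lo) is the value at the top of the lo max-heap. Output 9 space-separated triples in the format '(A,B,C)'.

Answer: (1,0,3) (1,1,3) (2,1,10) (2,2,3) (3,2,10) (3,3,10) (4,3,19) (4,4,19) (5,4,24)

Derivation:
Step 1: insert 3 -> lo=[3] hi=[] -> (len(lo)=1, len(hi)=0, max(lo)=3)
Step 2: insert 10 -> lo=[3] hi=[10] -> (len(lo)=1, len(hi)=1, max(lo)=3)
Step 3: insert 26 -> lo=[3, 10] hi=[26] -> (len(lo)=2, len(hi)=1, max(lo)=10)
Step 4: insert 1 -> lo=[1, 3] hi=[10, 26] -> (len(lo)=2, len(hi)=2, max(lo)=3)
Step 5: insert 19 -> lo=[1, 3, 10] hi=[19, 26] -> (len(lo)=3, len(hi)=2, max(lo)=10)
Step 6: insert 24 -> lo=[1, 3, 10] hi=[19, 24, 26] -> (len(lo)=3, len(hi)=3, max(lo)=10)
Step 7: insert 24 -> lo=[1, 3, 10, 19] hi=[24, 24, 26] -> (len(lo)=4, len(hi)=3, max(lo)=19)
Step 8: insert 36 -> lo=[1, 3, 10, 19] hi=[24, 24, 26, 36] -> (len(lo)=4, len(hi)=4, max(lo)=19)
Step 9: insert 35 -> lo=[1, 3, 10, 19, 24] hi=[24, 26, 35, 36] -> (len(lo)=5, len(hi)=4, max(lo)=24)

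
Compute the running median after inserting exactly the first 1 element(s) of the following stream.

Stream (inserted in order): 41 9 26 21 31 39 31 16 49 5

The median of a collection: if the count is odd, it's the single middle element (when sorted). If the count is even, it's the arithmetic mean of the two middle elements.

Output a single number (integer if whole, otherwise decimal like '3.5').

Answer: 41

Derivation:
Step 1: insert 41 -> lo=[41] (size 1, max 41) hi=[] (size 0) -> median=41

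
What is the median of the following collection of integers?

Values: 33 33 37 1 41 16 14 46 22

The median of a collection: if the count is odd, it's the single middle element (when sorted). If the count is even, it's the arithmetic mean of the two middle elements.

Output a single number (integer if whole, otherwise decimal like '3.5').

Answer: 33

Derivation:
Step 1: insert 33 -> lo=[33] (size 1, max 33) hi=[] (size 0) -> median=33
Step 2: insert 33 -> lo=[33] (size 1, max 33) hi=[33] (size 1, min 33) -> median=33
Step 3: insert 37 -> lo=[33, 33] (size 2, max 33) hi=[37] (size 1, min 37) -> median=33
Step 4: insert 1 -> lo=[1, 33] (size 2, max 33) hi=[33, 37] (size 2, min 33) -> median=33
Step 5: insert 41 -> lo=[1, 33, 33] (size 3, max 33) hi=[37, 41] (size 2, min 37) -> median=33
Step 6: insert 16 -> lo=[1, 16, 33] (size 3, max 33) hi=[33, 37, 41] (size 3, min 33) -> median=33
Step 7: insert 14 -> lo=[1, 14, 16, 33] (size 4, max 33) hi=[33, 37, 41] (size 3, min 33) -> median=33
Step 8: insert 46 -> lo=[1, 14, 16, 33] (size 4, max 33) hi=[33, 37, 41, 46] (size 4, min 33) -> median=33
Step 9: insert 22 -> lo=[1, 14, 16, 22, 33] (size 5, max 33) hi=[33, 37, 41, 46] (size 4, min 33) -> median=33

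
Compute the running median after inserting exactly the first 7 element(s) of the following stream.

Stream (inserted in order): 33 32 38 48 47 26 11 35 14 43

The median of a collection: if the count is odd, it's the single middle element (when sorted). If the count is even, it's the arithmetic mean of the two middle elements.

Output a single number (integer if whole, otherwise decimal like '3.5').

Step 1: insert 33 -> lo=[33] (size 1, max 33) hi=[] (size 0) -> median=33
Step 2: insert 32 -> lo=[32] (size 1, max 32) hi=[33] (size 1, min 33) -> median=32.5
Step 3: insert 38 -> lo=[32, 33] (size 2, max 33) hi=[38] (size 1, min 38) -> median=33
Step 4: insert 48 -> lo=[32, 33] (size 2, max 33) hi=[38, 48] (size 2, min 38) -> median=35.5
Step 5: insert 47 -> lo=[32, 33, 38] (size 3, max 38) hi=[47, 48] (size 2, min 47) -> median=38
Step 6: insert 26 -> lo=[26, 32, 33] (size 3, max 33) hi=[38, 47, 48] (size 3, min 38) -> median=35.5
Step 7: insert 11 -> lo=[11, 26, 32, 33] (size 4, max 33) hi=[38, 47, 48] (size 3, min 38) -> median=33

Answer: 33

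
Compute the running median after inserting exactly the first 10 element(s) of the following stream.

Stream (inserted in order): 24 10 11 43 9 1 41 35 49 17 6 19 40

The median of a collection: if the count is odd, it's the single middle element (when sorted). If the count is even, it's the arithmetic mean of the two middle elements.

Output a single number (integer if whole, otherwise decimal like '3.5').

Step 1: insert 24 -> lo=[24] (size 1, max 24) hi=[] (size 0) -> median=24
Step 2: insert 10 -> lo=[10] (size 1, max 10) hi=[24] (size 1, min 24) -> median=17
Step 3: insert 11 -> lo=[10, 11] (size 2, max 11) hi=[24] (size 1, min 24) -> median=11
Step 4: insert 43 -> lo=[10, 11] (size 2, max 11) hi=[24, 43] (size 2, min 24) -> median=17.5
Step 5: insert 9 -> lo=[9, 10, 11] (size 3, max 11) hi=[24, 43] (size 2, min 24) -> median=11
Step 6: insert 1 -> lo=[1, 9, 10] (size 3, max 10) hi=[11, 24, 43] (size 3, min 11) -> median=10.5
Step 7: insert 41 -> lo=[1, 9, 10, 11] (size 4, max 11) hi=[24, 41, 43] (size 3, min 24) -> median=11
Step 8: insert 35 -> lo=[1, 9, 10, 11] (size 4, max 11) hi=[24, 35, 41, 43] (size 4, min 24) -> median=17.5
Step 9: insert 49 -> lo=[1, 9, 10, 11, 24] (size 5, max 24) hi=[35, 41, 43, 49] (size 4, min 35) -> median=24
Step 10: insert 17 -> lo=[1, 9, 10, 11, 17] (size 5, max 17) hi=[24, 35, 41, 43, 49] (size 5, min 24) -> median=20.5

Answer: 20.5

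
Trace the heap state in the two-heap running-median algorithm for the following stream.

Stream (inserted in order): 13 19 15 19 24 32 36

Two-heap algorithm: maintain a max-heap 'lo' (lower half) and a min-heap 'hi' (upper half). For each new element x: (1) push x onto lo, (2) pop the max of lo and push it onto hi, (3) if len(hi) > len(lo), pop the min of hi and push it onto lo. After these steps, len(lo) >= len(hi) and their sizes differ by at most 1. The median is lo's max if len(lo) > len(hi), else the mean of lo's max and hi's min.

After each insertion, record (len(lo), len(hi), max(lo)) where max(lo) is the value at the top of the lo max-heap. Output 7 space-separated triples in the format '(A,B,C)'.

Answer: (1,0,13) (1,1,13) (2,1,15) (2,2,15) (3,2,19) (3,3,19) (4,3,19)

Derivation:
Step 1: insert 13 -> lo=[13] hi=[] -> (len(lo)=1, len(hi)=0, max(lo)=13)
Step 2: insert 19 -> lo=[13] hi=[19] -> (len(lo)=1, len(hi)=1, max(lo)=13)
Step 3: insert 15 -> lo=[13, 15] hi=[19] -> (len(lo)=2, len(hi)=1, max(lo)=15)
Step 4: insert 19 -> lo=[13, 15] hi=[19, 19] -> (len(lo)=2, len(hi)=2, max(lo)=15)
Step 5: insert 24 -> lo=[13, 15, 19] hi=[19, 24] -> (len(lo)=3, len(hi)=2, max(lo)=19)
Step 6: insert 32 -> lo=[13, 15, 19] hi=[19, 24, 32] -> (len(lo)=3, len(hi)=3, max(lo)=19)
Step 7: insert 36 -> lo=[13, 15, 19, 19] hi=[24, 32, 36] -> (len(lo)=4, len(hi)=3, max(lo)=19)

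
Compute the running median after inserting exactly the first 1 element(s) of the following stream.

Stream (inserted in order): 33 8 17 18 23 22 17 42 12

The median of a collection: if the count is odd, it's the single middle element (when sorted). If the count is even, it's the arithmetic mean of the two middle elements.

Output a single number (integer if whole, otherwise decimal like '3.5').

Answer: 33

Derivation:
Step 1: insert 33 -> lo=[33] (size 1, max 33) hi=[] (size 0) -> median=33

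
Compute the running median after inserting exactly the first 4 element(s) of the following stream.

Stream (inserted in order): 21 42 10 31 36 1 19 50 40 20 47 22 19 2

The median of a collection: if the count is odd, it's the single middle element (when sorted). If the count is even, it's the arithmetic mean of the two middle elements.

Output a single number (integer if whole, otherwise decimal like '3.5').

Step 1: insert 21 -> lo=[21] (size 1, max 21) hi=[] (size 0) -> median=21
Step 2: insert 42 -> lo=[21] (size 1, max 21) hi=[42] (size 1, min 42) -> median=31.5
Step 3: insert 10 -> lo=[10, 21] (size 2, max 21) hi=[42] (size 1, min 42) -> median=21
Step 4: insert 31 -> lo=[10, 21] (size 2, max 21) hi=[31, 42] (size 2, min 31) -> median=26

Answer: 26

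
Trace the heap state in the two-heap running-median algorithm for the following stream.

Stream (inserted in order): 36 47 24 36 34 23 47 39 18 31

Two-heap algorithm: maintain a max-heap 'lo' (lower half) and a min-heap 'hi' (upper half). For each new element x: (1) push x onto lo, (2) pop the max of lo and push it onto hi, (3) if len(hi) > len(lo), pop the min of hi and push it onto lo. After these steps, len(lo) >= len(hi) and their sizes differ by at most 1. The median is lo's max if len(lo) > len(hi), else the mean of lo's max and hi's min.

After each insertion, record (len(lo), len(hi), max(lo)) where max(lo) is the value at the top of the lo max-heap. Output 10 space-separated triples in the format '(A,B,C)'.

Step 1: insert 36 -> lo=[36] hi=[] -> (len(lo)=1, len(hi)=0, max(lo)=36)
Step 2: insert 47 -> lo=[36] hi=[47] -> (len(lo)=1, len(hi)=1, max(lo)=36)
Step 3: insert 24 -> lo=[24, 36] hi=[47] -> (len(lo)=2, len(hi)=1, max(lo)=36)
Step 4: insert 36 -> lo=[24, 36] hi=[36, 47] -> (len(lo)=2, len(hi)=2, max(lo)=36)
Step 5: insert 34 -> lo=[24, 34, 36] hi=[36, 47] -> (len(lo)=3, len(hi)=2, max(lo)=36)
Step 6: insert 23 -> lo=[23, 24, 34] hi=[36, 36, 47] -> (len(lo)=3, len(hi)=3, max(lo)=34)
Step 7: insert 47 -> lo=[23, 24, 34, 36] hi=[36, 47, 47] -> (len(lo)=4, len(hi)=3, max(lo)=36)
Step 8: insert 39 -> lo=[23, 24, 34, 36] hi=[36, 39, 47, 47] -> (len(lo)=4, len(hi)=4, max(lo)=36)
Step 9: insert 18 -> lo=[18, 23, 24, 34, 36] hi=[36, 39, 47, 47] -> (len(lo)=5, len(hi)=4, max(lo)=36)
Step 10: insert 31 -> lo=[18, 23, 24, 31, 34] hi=[36, 36, 39, 47, 47] -> (len(lo)=5, len(hi)=5, max(lo)=34)

Answer: (1,0,36) (1,1,36) (2,1,36) (2,2,36) (3,2,36) (3,3,34) (4,3,36) (4,4,36) (5,4,36) (5,5,34)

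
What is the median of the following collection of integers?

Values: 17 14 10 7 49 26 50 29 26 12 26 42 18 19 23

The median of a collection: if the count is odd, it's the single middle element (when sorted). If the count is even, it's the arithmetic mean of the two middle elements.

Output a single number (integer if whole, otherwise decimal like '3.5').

Step 1: insert 17 -> lo=[17] (size 1, max 17) hi=[] (size 0) -> median=17
Step 2: insert 14 -> lo=[14] (size 1, max 14) hi=[17] (size 1, min 17) -> median=15.5
Step 3: insert 10 -> lo=[10, 14] (size 2, max 14) hi=[17] (size 1, min 17) -> median=14
Step 4: insert 7 -> lo=[7, 10] (size 2, max 10) hi=[14, 17] (size 2, min 14) -> median=12
Step 5: insert 49 -> lo=[7, 10, 14] (size 3, max 14) hi=[17, 49] (size 2, min 17) -> median=14
Step 6: insert 26 -> lo=[7, 10, 14] (size 3, max 14) hi=[17, 26, 49] (size 3, min 17) -> median=15.5
Step 7: insert 50 -> lo=[7, 10, 14, 17] (size 4, max 17) hi=[26, 49, 50] (size 3, min 26) -> median=17
Step 8: insert 29 -> lo=[7, 10, 14, 17] (size 4, max 17) hi=[26, 29, 49, 50] (size 4, min 26) -> median=21.5
Step 9: insert 26 -> lo=[7, 10, 14, 17, 26] (size 5, max 26) hi=[26, 29, 49, 50] (size 4, min 26) -> median=26
Step 10: insert 12 -> lo=[7, 10, 12, 14, 17] (size 5, max 17) hi=[26, 26, 29, 49, 50] (size 5, min 26) -> median=21.5
Step 11: insert 26 -> lo=[7, 10, 12, 14, 17, 26] (size 6, max 26) hi=[26, 26, 29, 49, 50] (size 5, min 26) -> median=26
Step 12: insert 42 -> lo=[7, 10, 12, 14, 17, 26] (size 6, max 26) hi=[26, 26, 29, 42, 49, 50] (size 6, min 26) -> median=26
Step 13: insert 18 -> lo=[7, 10, 12, 14, 17, 18, 26] (size 7, max 26) hi=[26, 26, 29, 42, 49, 50] (size 6, min 26) -> median=26
Step 14: insert 19 -> lo=[7, 10, 12, 14, 17, 18, 19] (size 7, max 19) hi=[26, 26, 26, 29, 42, 49, 50] (size 7, min 26) -> median=22.5
Step 15: insert 23 -> lo=[7, 10, 12, 14, 17, 18, 19, 23] (size 8, max 23) hi=[26, 26, 26, 29, 42, 49, 50] (size 7, min 26) -> median=23

Answer: 23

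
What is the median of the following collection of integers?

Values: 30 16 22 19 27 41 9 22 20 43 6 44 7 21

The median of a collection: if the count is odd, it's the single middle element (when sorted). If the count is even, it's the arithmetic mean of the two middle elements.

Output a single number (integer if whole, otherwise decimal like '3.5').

Step 1: insert 30 -> lo=[30] (size 1, max 30) hi=[] (size 0) -> median=30
Step 2: insert 16 -> lo=[16] (size 1, max 16) hi=[30] (size 1, min 30) -> median=23
Step 3: insert 22 -> lo=[16, 22] (size 2, max 22) hi=[30] (size 1, min 30) -> median=22
Step 4: insert 19 -> lo=[16, 19] (size 2, max 19) hi=[22, 30] (size 2, min 22) -> median=20.5
Step 5: insert 27 -> lo=[16, 19, 22] (size 3, max 22) hi=[27, 30] (size 2, min 27) -> median=22
Step 6: insert 41 -> lo=[16, 19, 22] (size 3, max 22) hi=[27, 30, 41] (size 3, min 27) -> median=24.5
Step 7: insert 9 -> lo=[9, 16, 19, 22] (size 4, max 22) hi=[27, 30, 41] (size 3, min 27) -> median=22
Step 8: insert 22 -> lo=[9, 16, 19, 22] (size 4, max 22) hi=[22, 27, 30, 41] (size 4, min 22) -> median=22
Step 9: insert 20 -> lo=[9, 16, 19, 20, 22] (size 5, max 22) hi=[22, 27, 30, 41] (size 4, min 22) -> median=22
Step 10: insert 43 -> lo=[9, 16, 19, 20, 22] (size 5, max 22) hi=[22, 27, 30, 41, 43] (size 5, min 22) -> median=22
Step 11: insert 6 -> lo=[6, 9, 16, 19, 20, 22] (size 6, max 22) hi=[22, 27, 30, 41, 43] (size 5, min 22) -> median=22
Step 12: insert 44 -> lo=[6, 9, 16, 19, 20, 22] (size 6, max 22) hi=[22, 27, 30, 41, 43, 44] (size 6, min 22) -> median=22
Step 13: insert 7 -> lo=[6, 7, 9, 16, 19, 20, 22] (size 7, max 22) hi=[22, 27, 30, 41, 43, 44] (size 6, min 22) -> median=22
Step 14: insert 21 -> lo=[6, 7, 9, 16, 19, 20, 21] (size 7, max 21) hi=[22, 22, 27, 30, 41, 43, 44] (size 7, min 22) -> median=21.5

Answer: 21.5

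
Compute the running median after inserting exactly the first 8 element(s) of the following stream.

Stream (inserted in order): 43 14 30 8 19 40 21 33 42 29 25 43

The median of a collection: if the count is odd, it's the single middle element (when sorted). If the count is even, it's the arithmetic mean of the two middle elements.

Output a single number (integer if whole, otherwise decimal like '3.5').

Answer: 25.5

Derivation:
Step 1: insert 43 -> lo=[43] (size 1, max 43) hi=[] (size 0) -> median=43
Step 2: insert 14 -> lo=[14] (size 1, max 14) hi=[43] (size 1, min 43) -> median=28.5
Step 3: insert 30 -> lo=[14, 30] (size 2, max 30) hi=[43] (size 1, min 43) -> median=30
Step 4: insert 8 -> lo=[8, 14] (size 2, max 14) hi=[30, 43] (size 2, min 30) -> median=22
Step 5: insert 19 -> lo=[8, 14, 19] (size 3, max 19) hi=[30, 43] (size 2, min 30) -> median=19
Step 6: insert 40 -> lo=[8, 14, 19] (size 3, max 19) hi=[30, 40, 43] (size 3, min 30) -> median=24.5
Step 7: insert 21 -> lo=[8, 14, 19, 21] (size 4, max 21) hi=[30, 40, 43] (size 3, min 30) -> median=21
Step 8: insert 33 -> lo=[8, 14, 19, 21] (size 4, max 21) hi=[30, 33, 40, 43] (size 4, min 30) -> median=25.5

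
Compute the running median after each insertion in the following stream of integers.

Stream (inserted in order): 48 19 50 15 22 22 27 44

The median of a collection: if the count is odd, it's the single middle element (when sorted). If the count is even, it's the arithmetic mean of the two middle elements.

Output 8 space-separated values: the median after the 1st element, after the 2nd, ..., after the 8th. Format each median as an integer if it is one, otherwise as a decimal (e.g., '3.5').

Answer: 48 33.5 48 33.5 22 22 22 24.5

Derivation:
Step 1: insert 48 -> lo=[48] (size 1, max 48) hi=[] (size 0) -> median=48
Step 2: insert 19 -> lo=[19] (size 1, max 19) hi=[48] (size 1, min 48) -> median=33.5
Step 3: insert 50 -> lo=[19, 48] (size 2, max 48) hi=[50] (size 1, min 50) -> median=48
Step 4: insert 15 -> lo=[15, 19] (size 2, max 19) hi=[48, 50] (size 2, min 48) -> median=33.5
Step 5: insert 22 -> lo=[15, 19, 22] (size 3, max 22) hi=[48, 50] (size 2, min 48) -> median=22
Step 6: insert 22 -> lo=[15, 19, 22] (size 3, max 22) hi=[22, 48, 50] (size 3, min 22) -> median=22
Step 7: insert 27 -> lo=[15, 19, 22, 22] (size 4, max 22) hi=[27, 48, 50] (size 3, min 27) -> median=22
Step 8: insert 44 -> lo=[15, 19, 22, 22] (size 4, max 22) hi=[27, 44, 48, 50] (size 4, min 27) -> median=24.5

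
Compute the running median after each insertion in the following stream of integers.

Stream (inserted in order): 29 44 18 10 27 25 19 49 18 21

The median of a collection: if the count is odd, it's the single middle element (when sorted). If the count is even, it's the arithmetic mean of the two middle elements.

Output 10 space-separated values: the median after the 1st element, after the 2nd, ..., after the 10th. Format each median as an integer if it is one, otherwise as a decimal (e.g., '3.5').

Answer: 29 36.5 29 23.5 27 26 25 26 25 23

Derivation:
Step 1: insert 29 -> lo=[29] (size 1, max 29) hi=[] (size 0) -> median=29
Step 2: insert 44 -> lo=[29] (size 1, max 29) hi=[44] (size 1, min 44) -> median=36.5
Step 3: insert 18 -> lo=[18, 29] (size 2, max 29) hi=[44] (size 1, min 44) -> median=29
Step 4: insert 10 -> lo=[10, 18] (size 2, max 18) hi=[29, 44] (size 2, min 29) -> median=23.5
Step 5: insert 27 -> lo=[10, 18, 27] (size 3, max 27) hi=[29, 44] (size 2, min 29) -> median=27
Step 6: insert 25 -> lo=[10, 18, 25] (size 3, max 25) hi=[27, 29, 44] (size 3, min 27) -> median=26
Step 7: insert 19 -> lo=[10, 18, 19, 25] (size 4, max 25) hi=[27, 29, 44] (size 3, min 27) -> median=25
Step 8: insert 49 -> lo=[10, 18, 19, 25] (size 4, max 25) hi=[27, 29, 44, 49] (size 4, min 27) -> median=26
Step 9: insert 18 -> lo=[10, 18, 18, 19, 25] (size 5, max 25) hi=[27, 29, 44, 49] (size 4, min 27) -> median=25
Step 10: insert 21 -> lo=[10, 18, 18, 19, 21] (size 5, max 21) hi=[25, 27, 29, 44, 49] (size 5, min 25) -> median=23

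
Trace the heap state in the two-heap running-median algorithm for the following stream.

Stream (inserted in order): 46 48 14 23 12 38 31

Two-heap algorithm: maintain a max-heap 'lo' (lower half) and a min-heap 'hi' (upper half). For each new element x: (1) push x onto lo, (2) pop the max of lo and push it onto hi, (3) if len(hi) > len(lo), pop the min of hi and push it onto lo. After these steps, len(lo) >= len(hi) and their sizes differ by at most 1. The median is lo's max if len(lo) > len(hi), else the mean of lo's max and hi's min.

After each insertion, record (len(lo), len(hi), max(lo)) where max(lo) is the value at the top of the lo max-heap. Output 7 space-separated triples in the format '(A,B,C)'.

Step 1: insert 46 -> lo=[46] hi=[] -> (len(lo)=1, len(hi)=0, max(lo)=46)
Step 2: insert 48 -> lo=[46] hi=[48] -> (len(lo)=1, len(hi)=1, max(lo)=46)
Step 3: insert 14 -> lo=[14, 46] hi=[48] -> (len(lo)=2, len(hi)=1, max(lo)=46)
Step 4: insert 23 -> lo=[14, 23] hi=[46, 48] -> (len(lo)=2, len(hi)=2, max(lo)=23)
Step 5: insert 12 -> lo=[12, 14, 23] hi=[46, 48] -> (len(lo)=3, len(hi)=2, max(lo)=23)
Step 6: insert 38 -> lo=[12, 14, 23] hi=[38, 46, 48] -> (len(lo)=3, len(hi)=3, max(lo)=23)
Step 7: insert 31 -> lo=[12, 14, 23, 31] hi=[38, 46, 48] -> (len(lo)=4, len(hi)=3, max(lo)=31)

Answer: (1,0,46) (1,1,46) (2,1,46) (2,2,23) (3,2,23) (3,3,23) (4,3,31)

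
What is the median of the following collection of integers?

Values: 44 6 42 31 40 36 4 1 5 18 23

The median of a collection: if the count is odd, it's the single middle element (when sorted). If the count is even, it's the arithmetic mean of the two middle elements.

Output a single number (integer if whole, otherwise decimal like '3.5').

Answer: 23

Derivation:
Step 1: insert 44 -> lo=[44] (size 1, max 44) hi=[] (size 0) -> median=44
Step 2: insert 6 -> lo=[6] (size 1, max 6) hi=[44] (size 1, min 44) -> median=25
Step 3: insert 42 -> lo=[6, 42] (size 2, max 42) hi=[44] (size 1, min 44) -> median=42
Step 4: insert 31 -> lo=[6, 31] (size 2, max 31) hi=[42, 44] (size 2, min 42) -> median=36.5
Step 5: insert 40 -> lo=[6, 31, 40] (size 3, max 40) hi=[42, 44] (size 2, min 42) -> median=40
Step 6: insert 36 -> lo=[6, 31, 36] (size 3, max 36) hi=[40, 42, 44] (size 3, min 40) -> median=38
Step 7: insert 4 -> lo=[4, 6, 31, 36] (size 4, max 36) hi=[40, 42, 44] (size 3, min 40) -> median=36
Step 8: insert 1 -> lo=[1, 4, 6, 31] (size 4, max 31) hi=[36, 40, 42, 44] (size 4, min 36) -> median=33.5
Step 9: insert 5 -> lo=[1, 4, 5, 6, 31] (size 5, max 31) hi=[36, 40, 42, 44] (size 4, min 36) -> median=31
Step 10: insert 18 -> lo=[1, 4, 5, 6, 18] (size 5, max 18) hi=[31, 36, 40, 42, 44] (size 5, min 31) -> median=24.5
Step 11: insert 23 -> lo=[1, 4, 5, 6, 18, 23] (size 6, max 23) hi=[31, 36, 40, 42, 44] (size 5, min 31) -> median=23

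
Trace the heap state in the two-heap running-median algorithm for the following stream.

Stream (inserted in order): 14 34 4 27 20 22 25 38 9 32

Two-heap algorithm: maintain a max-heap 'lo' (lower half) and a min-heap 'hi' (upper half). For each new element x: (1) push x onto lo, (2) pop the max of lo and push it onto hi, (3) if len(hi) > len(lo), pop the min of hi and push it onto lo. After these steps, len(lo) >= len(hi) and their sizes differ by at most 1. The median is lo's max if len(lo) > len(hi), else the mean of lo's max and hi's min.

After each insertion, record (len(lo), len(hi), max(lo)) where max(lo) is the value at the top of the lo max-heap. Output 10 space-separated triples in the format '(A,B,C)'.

Step 1: insert 14 -> lo=[14] hi=[] -> (len(lo)=1, len(hi)=0, max(lo)=14)
Step 2: insert 34 -> lo=[14] hi=[34] -> (len(lo)=1, len(hi)=1, max(lo)=14)
Step 3: insert 4 -> lo=[4, 14] hi=[34] -> (len(lo)=2, len(hi)=1, max(lo)=14)
Step 4: insert 27 -> lo=[4, 14] hi=[27, 34] -> (len(lo)=2, len(hi)=2, max(lo)=14)
Step 5: insert 20 -> lo=[4, 14, 20] hi=[27, 34] -> (len(lo)=3, len(hi)=2, max(lo)=20)
Step 6: insert 22 -> lo=[4, 14, 20] hi=[22, 27, 34] -> (len(lo)=3, len(hi)=3, max(lo)=20)
Step 7: insert 25 -> lo=[4, 14, 20, 22] hi=[25, 27, 34] -> (len(lo)=4, len(hi)=3, max(lo)=22)
Step 8: insert 38 -> lo=[4, 14, 20, 22] hi=[25, 27, 34, 38] -> (len(lo)=4, len(hi)=4, max(lo)=22)
Step 9: insert 9 -> lo=[4, 9, 14, 20, 22] hi=[25, 27, 34, 38] -> (len(lo)=5, len(hi)=4, max(lo)=22)
Step 10: insert 32 -> lo=[4, 9, 14, 20, 22] hi=[25, 27, 32, 34, 38] -> (len(lo)=5, len(hi)=5, max(lo)=22)

Answer: (1,0,14) (1,1,14) (2,1,14) (2,2,14) (3,2,20) (3,3,20) (4,3,22) (4,4,22) (5,4,22) (5,5,22)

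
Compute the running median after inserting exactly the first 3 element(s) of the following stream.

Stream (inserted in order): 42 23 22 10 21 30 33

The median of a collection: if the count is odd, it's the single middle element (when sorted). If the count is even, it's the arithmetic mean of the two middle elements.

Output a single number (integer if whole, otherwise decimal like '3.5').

Answer: 23

Derivation:
Step 1: insert 42 -> lo=[42] (size 1, max 42) hi=[] (size 0) -> median=42
Step 2: insert 23 -> lo=[23] (size 1, max 23) hi=[42] (size 1, min 42) -> median=32.5
Step 3: insert 22 -> lo=[22, 23] (size 2, max 23) hi=[42] (size 1, min 42) -> median=23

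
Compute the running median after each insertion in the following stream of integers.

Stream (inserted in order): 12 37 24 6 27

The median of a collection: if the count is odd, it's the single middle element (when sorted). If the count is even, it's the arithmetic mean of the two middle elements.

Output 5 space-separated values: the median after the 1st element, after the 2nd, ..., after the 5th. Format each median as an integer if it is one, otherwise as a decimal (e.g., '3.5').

Step 1: insert 12 -> lo=[12] (size 1, max 12) hi=[] (size 0) -> median=12
Step 2: insert 37 -> lo=[12] (size 1, max 12) hi=[37] (size 1, min 37) -> median=24.5
Step 3: insert 24 -> lo=[12, 24] (size 2, max 24) hi=[37] (size 1, min 37) -> median=24
Step 4: insert 6 -> lo=[6, 12] (size 2, max 12) hi=[24, 37] (size 2, min 24) -> median=18
Step 5: insert 27 -> lo=[6, 12, 24] (size 3, max 24) hi=[27, 37] (size 2, min 27) -> median=24

Answer: 12 24.5 24 18 24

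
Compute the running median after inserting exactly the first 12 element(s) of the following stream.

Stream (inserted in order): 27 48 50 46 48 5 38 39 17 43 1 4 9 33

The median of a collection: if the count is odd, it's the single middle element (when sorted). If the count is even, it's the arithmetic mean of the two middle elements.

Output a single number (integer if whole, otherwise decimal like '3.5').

Step 1: insert 27 -> lo=[27] (size 1, max 27) hi=[] (size 0) -> median=27
Step 2: insert 48 -> lo=[27] (size 1, max 27) hi=[48] (size 1, min 48) -> median=37.5
Step 3: insert 50 -> lo=[27, 48] (size 2, max 48) hi=[50] (size 1, min 50) -> median=48
Step 4: insert 46 -> lo=[27, 46] (size 2, max 46) hi=[48, 50] (size 2, min 48) -> median=47
Step 5: insert 48 -> lo=[27, 46, 48] (size 3, max 48) hi=[48, 50] (size 2, min 48) -> median=48
Step 6: insert 5 -> lo=[5, 27, 46] (size 3, max 46) hi=[48, 48, 50] (size 3, min 48) -> median=47
Step 7: insert 38 -> lo=[5, 27, 38, 46] (size 4, max 46) hi=[48, 48, 50] (size 3, min 48) -> median=46
Step 8: insert 39 -> lo=[5, 27, 38, 39] (size 4, max 39) hi=[46, 48, 48, 50] (size 4, min 46) -> median=42.5
Step 9: insert 17 -> lo=[5, 17, 27, 38, 39] (size 5, max 39) hi=[46, 48, 48, 50] (size 4, min 46) -> median=39
Step 10: insert 43 -> lo=[5, 17, 27, 38, 39] (size 5, max 39) hi=[43, 46, 48, 48, 50] (size 5, min 43) -> median=41
Step 11: insert 1 -> lo=[1, 5, 17, 27, 38, 39] (size 6, max 39) hi=[43, 46, 48, 48, 50] (size 5, min 43) -> median=39
Step 12: insert 4 -> lo=[1, 4, 5, 17, 27, 38] (size 6, max 38) hi=[39, 43, 46, 48, 48, 50] (size 6, min 39) -> median=38.5

Answer: 38.5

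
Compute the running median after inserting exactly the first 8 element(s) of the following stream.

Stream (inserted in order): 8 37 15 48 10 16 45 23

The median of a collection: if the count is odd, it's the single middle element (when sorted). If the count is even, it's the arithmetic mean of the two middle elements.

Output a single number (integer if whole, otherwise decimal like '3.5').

Answer: 19.5

Derivation:
Step 1: insert 8 -> lo=[8] (size 1, max 8) hi=[] (size 0) -> median=8
Step 2: insert 37 -> lo=[8] (size 1, max 8) hi=[37] (size 1, min 37) -> median=22.5
Step 3: insert 15 -> lo=[8, 15] (size 2, max 15) hi=[37] (size 1, min 37) -> median=15
Step 4: insert 48 -> lo=[8, 15] (size 2, max 15) hi=[37, 48] (size 2, min 37) -> median=26
Step 5: insert 10 -> lo=[8, 10, 15] (size 3, max 15) hi=[37, 48] (size 2, min 37) -> median=15
Step 6: insert 16 -> lo=[8, 10, 15] (size 3, max 15) hi=[16, 37, 48] (size 3, min 16) -> median=15.5
Step 7: insert 45 -> lo=[8, 10, 15, 16] (size 4, max 16) hi=[37, 45, 48] (size 3, min 37) -> median=16
Step 8: insert 23 -> lo=[8, 10, 15, 16] (size 4, max 16) hi=[23, 37, 45, 48] (size 4, min 23) -> median=19.5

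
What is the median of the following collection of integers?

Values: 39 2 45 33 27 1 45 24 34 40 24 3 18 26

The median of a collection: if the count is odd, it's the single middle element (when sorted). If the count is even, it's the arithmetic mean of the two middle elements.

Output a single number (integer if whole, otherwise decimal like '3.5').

Answer: 26.5

Derivation:
Step 1: insert 39 -> lo=[39] (size 1, max 39) hi=[] (size 0) -> median=39
Step 2: insert 2 -> lo=[2] (size 1, max 2) hi=[39] (size 1, min 39) -> median=20.5
Step 3: insert 45 -> lo=[2, 39] (size 2, max 39) hi=[45] (size 1, min 45) -> median=39
Step 4: insert 33 -> lo=[2, 33] (size 2, max 33) hi=[39, 45] (size 2, min 39) -> median=36
Step 5: insert 27 -> lo=[2, 27, 33] (size 3, max 33) hi=[39, 45] (size 2, min 39) -> median=33
Step 6: insert 1 -> lo=[1, 2, 27] (size 3, max 27) hi=[33, 39, 45] (size 3, min 33) -> median=30
Step 7: insert 45 -> lo=[1, 2, 27, 33] (size 4, max 33) hi=[39, 45, 45] (size 3, min 39) -> median=33
Step 8: insert 24 -> lo=[1, 2, 24, 27] (size 4, max 27) hi=[33, 39, 45, 45] (size 4, min 33) -> median=30
Step 9: insert 34 -> lo=[1, 2, 24, 27, 33] (size 5, max 33) hi=[34, 39, 45, 45] (size 4, min 34) -> median=33
Step 10: insert 40 -> lo=[1, 2, 24, 27, 33] (size 5, max 33) hi=[34, 39, 40, 45, 45] (size 5, min 34) -> median=33.5
Step 11: insert 24 -> lo=[1, 2, 24, 24, 27, 33] (size 6, max 33) hi=[34, 39, 40, 45, 45] (size 5, min 34) -> median=33
Step 12: insert 3 -> lo=[1, 2, 3, 24, 24, 27] (size 6, max 27) hi=[33, 34, 39, 40, 45, 45] (size 6, min 33) -> median=30
Step 13: insert 18 -> lo=[1, 2, 3, 18, 24, 24, 27] (size 7, max 27) hi=[33, 34, 39, 40, 45, 45] (size 6, min 33) -> median=27
Step 14: insert 26 -> lo=[1, 2, 3, 18, 24, 24, 26] (size 7, max 26) hi=[27, 33, 34, 39, 40, 45, 45] (size 7, min 27) -> median=26.5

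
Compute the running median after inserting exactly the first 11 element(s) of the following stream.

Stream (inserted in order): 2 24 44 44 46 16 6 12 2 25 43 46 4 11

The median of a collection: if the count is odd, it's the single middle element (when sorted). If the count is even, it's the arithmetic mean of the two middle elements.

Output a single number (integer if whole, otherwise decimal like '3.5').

Answer: 24

Derivation:
Step 1: insert 2 -> lo=[2] (size 1, max 2) hi=[] (size 0) -> median=2
Step 2: insert 24 -> lo=[2] (size 1, max 2) hi=[24] (size 1, min 24) -> median=13
Step 3: insert 44 -> lo=[2, 24] (size 2, max 24) hi=[44] (size 1, min 44) -> median=24
Step 4: insert 44 -> lo=[2, 24] (size 2, max 24) hi=[44, 44] (size 2, min 44) -> median=34
Step 5: insert 46 -> lo=[2, 24, 44] (size 3, max 44) hi=[44, 46] (size 2, min 44) -> median=44
Step 6: insert 16 -> lo=[2, 16, 24] (size 3, max 24) hi=[44, 44, 46] (size 3, min 44) -> median=34
Step 7: insert 6 -> lo=[2, 6, 16, 24] (size 4, max 24) hi=[44, 44, 46] (size 3, min 44) -> median=24
Step 8: insert 12 -> lo=[2, 6, 12, 16] (size 4, max 16) hi=[24, 44, 44, 46] (size 4, min 24) -> median=20
Step 9: insert 2 -> lo=[2, 2, 6, 12, 16] (size 5, max 16) hi=[24, 44, 44, 46] (size 4, min 24) -> median=16
Step 10: insert 25 -> lo=[2, 2, 6, 12, 16] (size 5, max 16) hi=[24, 25, 44, 44, 46] (size 5, min 24) -> median=20
Step 11: insert 43 -> lo=[2, 2, 6, 12, 16, 24] (size 6, max 24) hi=[25, 43, 44, 44, 46] (size 5, min 25) -> median=24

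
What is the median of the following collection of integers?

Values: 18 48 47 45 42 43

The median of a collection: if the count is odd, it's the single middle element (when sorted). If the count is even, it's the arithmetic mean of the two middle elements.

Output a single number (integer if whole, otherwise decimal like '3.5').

Answer: 44

Derivation:
Step 1: insert 18 -> lo=[18] (size 1, max 18) hi=[] (size 0) -> median=18
Step 2: insert 48 -> lo=[18] (size 1, max 18) hi=[48] (size 1, min 48) -> median=33
Step 3: insert 47 -> lo=[18, 47] (size 2, max 47) hi=[48] (size 1, min 48) -> median=47
Step 4: insert 45 -> lo=[18, 45] (size 2, max 45) hi=[47, 48] (size 2, min 47) -> median=46
Step 5: insert 42 -> lo=[18, 42, 45] (size 3, max 45) hi=[47, 48] (size 2, min 47) -> median=45
Step 6: insert 43 -> lo=[18, 42, 43] (size 3, max 43) hi=[45, 47, 48] (size 3, min 45) -> median=44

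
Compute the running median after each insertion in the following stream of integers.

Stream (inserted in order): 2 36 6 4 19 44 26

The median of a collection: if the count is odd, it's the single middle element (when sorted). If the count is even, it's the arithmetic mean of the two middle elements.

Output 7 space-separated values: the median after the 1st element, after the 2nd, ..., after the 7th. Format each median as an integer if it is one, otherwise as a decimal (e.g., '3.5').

Step 1: insert 2 -> lo=[2] (size 1, max 2) hi=[] (size 0) -> median=2
Step 2: insert 36 -> lo=[2] (size 1, max 2) hi=[36] (size 1, min 36) -> median=19
Step 3: insert 6 -> lo=[2, 6] (size 2, max 6) hi=[36] (size 1, min 36) -> median=6
Step 4: insert 4 -> lo=[2, 4] (size 2, max 4) hi=[6, 36] (size 2, min 6) -> median=5
Step 5: insert 19 -> lo=[2, 4, 6] (size 3, max 6) hi=[19, 36] (size 2, min 19) -> median=6
Step 6: insert 44 -> lo=[2, 4, 6] (size 3, max 6) hi=[19, 36, 44] (size 3, min 19) -> median=12.5
Step 7: insert 26 -> lo=[2, 4, 6, 19] (size 4, max 19) hi=[26, 36, 44] (size 3, min 26) -> median=19

Answer: 2 19 6 5 6 12.5 19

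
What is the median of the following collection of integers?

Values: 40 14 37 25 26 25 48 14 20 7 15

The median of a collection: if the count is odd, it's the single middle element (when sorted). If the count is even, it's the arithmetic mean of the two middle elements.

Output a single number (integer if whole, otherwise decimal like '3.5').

Step 1: insert 40 -> lo=[40] (size 1, max 40) hi=[] (size 0) -> median=40
Step 2: insert 14 -> lo=[14] (size 1, max 14) hi=[40] (size 1, min 40) -> median=27
Step 3: insert 37 -> lo=[14, 37] (size 2, max 37) hi=[40] (size 1, min 40) -> median=37
Step 4: insert 25 -> lo=[14, 25] (size 2, max 25) hi=[37, 40] (size 2, min 37) -> median=31
Step 5: insert 26 -> lo=[14, 25, 26] (size 3, max 26) hi=[37, 40] (size 2, min 37) -> median=26
Step 6: insert 25 -> lo=[14, 25, 25] (size 3, max 25) hi=[26, 37, 40] (size 3, min 26) -> median=25.5
Step 7: insert 48 -> lo=[14, 25, 25, 26] (size 4, max 26) hi=[37, 40, 48] (size 3, min 37) -> median=26
Step 8: insert 14 -> lo=[14, 14, 25, 25] (size 4, max 25) hi=[26, 37, 40, 48] (size 4, min 26) -> median=25.5
Step 9: insert 20 -> lo=[14, 14, 20, 25, 25] (size 5, max 25) hi=[26, 37, 40, 48] (size 4, min 26) -> median=25
Step 10: insert 7 -> lo=[7, 14, 14, 20, 25] (size 5, max 25) hi=[25, 26, 37, 40, 48] (size 5, min 25) -> median=25
Step 11: insert 15 -> lo=[7, 14, 14, 15, 20, 25] (size 6, max 25) hi=[25, 26, 37, 40, 48] (size 5, min 25) -> median=25

Answer: 25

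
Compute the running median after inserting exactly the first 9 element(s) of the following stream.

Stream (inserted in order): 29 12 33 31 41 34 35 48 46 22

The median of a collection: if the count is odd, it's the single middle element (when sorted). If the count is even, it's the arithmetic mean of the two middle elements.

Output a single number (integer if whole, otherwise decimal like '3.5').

Answer: 34

Derivation:
Step 1: insert 29 -> lo=[29] (size 1, max 29) hi=[] (size 0) -> median=29
Step 2: insert 12 -> lo=[12] (size 1, max 12) hi=[29] (size 1, min 29) -> median=20.5
Step 3: insert 33 -> lo=[12, 29] (size 2, max 29) hi=[33] (size 1, min 33) -> median=29
Step 4: insert 31 -> lo=[12, 29] (size 2, max 29) hi=[31, 33] (size 2, min 31) -> median=30
Step 5: insert 41 -> lo=[12, 29, 31] (size 3, max 31) hi=[33, 41] (size 2, min 33) -> median=31
Step 6: insert 34 -> lo=[12, 29, 31] (size 3, max 31) hi=[33, 34, 41] (size 3, min 33) -> median=32
Step 7: insert 35 -> lo=[12, 29, 31, 33] (size 4, max 33) hi=[34, 35, 41] (size 3, min 34) -> median=33
Step 8: insert 48 -> lo=[12, 29, 31, 33] (size 4, max 33) hi=[34, 35, 41, 48] (size 4, min 34) -> median=33.5
Step 9: insert 46 -> lo=[12, 29, 31, 33, 34] (size 5, max 34) hi=[35, 41, 46, 48] (size 4, min 35) -> median=34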